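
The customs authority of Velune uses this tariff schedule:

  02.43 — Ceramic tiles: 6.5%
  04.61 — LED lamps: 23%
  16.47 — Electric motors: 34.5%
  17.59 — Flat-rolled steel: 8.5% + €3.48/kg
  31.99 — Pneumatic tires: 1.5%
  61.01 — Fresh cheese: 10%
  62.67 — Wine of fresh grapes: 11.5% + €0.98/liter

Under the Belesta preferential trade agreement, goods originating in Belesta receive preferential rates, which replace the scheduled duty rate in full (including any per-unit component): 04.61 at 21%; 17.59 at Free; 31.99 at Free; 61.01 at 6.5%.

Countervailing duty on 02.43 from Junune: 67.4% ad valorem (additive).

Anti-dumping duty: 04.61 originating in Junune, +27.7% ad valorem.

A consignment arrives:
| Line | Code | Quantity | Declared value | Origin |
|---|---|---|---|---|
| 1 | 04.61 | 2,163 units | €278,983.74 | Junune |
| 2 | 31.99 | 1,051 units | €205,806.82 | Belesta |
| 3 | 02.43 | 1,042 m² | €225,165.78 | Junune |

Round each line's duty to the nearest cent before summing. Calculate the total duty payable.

Line 1 (04.61, Junune, 2,163 units, €278,983.74):
Base rate for 04.61 is 23%.
04.61 has an FTA preferential rate, but origin Junune is not Belesta; base rate stands.
Additional duty on 04.61 from Junune: +27.7%. Applied ad valorem rate: 23% + 27.7% = 50.7%.
Duty = €278,983.74 × 50.7% = €141,444.76.
Line 2 (31.99, Belesta, 1,051 units, €205,806.82):
Base rate for 31.99 is 1.5%.
Origin Belesta qualifies under the Velune–Belesta agreement and 31.99 is covered: preferential rate Free applies instead.
Duty = €205,806.82 × 0% = €0.00.
Line 3 (02.43, Junune, 1,042 m², €225,165.78):
Base rate for 02.43 is 6.5%.
Additional duty on 02.43 from Junune: +67.4%. Applied ad valorem rate: 6.5% + 67.4% = 73.9%.
Duty = €225,165.78 × 73.9% = €166,397.51.
Total = €141,444.76 + €0.00 + €166,397.51 = €307,842.27.

€307,842.27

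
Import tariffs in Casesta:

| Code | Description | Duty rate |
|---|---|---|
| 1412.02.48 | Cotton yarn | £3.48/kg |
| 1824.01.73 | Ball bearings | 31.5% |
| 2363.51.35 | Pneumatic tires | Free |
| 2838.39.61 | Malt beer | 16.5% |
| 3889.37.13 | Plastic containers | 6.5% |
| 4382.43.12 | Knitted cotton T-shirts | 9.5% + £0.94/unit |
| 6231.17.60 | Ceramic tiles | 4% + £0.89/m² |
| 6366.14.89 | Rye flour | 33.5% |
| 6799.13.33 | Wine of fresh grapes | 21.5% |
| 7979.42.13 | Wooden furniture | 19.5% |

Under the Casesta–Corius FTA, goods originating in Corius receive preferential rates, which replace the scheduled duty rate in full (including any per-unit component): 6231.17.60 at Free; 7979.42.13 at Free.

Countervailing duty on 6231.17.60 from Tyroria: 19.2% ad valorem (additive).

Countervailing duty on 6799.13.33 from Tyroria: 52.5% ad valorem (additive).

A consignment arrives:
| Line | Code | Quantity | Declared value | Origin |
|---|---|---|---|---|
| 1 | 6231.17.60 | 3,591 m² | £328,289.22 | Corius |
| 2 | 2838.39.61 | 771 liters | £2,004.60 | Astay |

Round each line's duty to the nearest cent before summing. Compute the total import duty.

Line 1 (6231.17.60, Corius, 3,591 m², £328,289.22):
Base rate for 6231.17.60 is 4% + £0.89/m².
Origin Corius qualifies under the Casesta–Corius agreement and 6231.17.60 is covered: preferential rate Free applies instead.
The additional-duty order on 6231.17.60 targets Tyroria, not Corius; it does not apply.
Duty = £328,289.22 × 0% = £0.00.
Line 2 (2838.39.61, Astay, 771 liters, £2,004.60):
Base rate for 2838.39.61 is 16.5%.
Duty = £2,004.60 × 16.5% = £330.76.
Total = £0.00 + £330.76 = £330.76.

£330.76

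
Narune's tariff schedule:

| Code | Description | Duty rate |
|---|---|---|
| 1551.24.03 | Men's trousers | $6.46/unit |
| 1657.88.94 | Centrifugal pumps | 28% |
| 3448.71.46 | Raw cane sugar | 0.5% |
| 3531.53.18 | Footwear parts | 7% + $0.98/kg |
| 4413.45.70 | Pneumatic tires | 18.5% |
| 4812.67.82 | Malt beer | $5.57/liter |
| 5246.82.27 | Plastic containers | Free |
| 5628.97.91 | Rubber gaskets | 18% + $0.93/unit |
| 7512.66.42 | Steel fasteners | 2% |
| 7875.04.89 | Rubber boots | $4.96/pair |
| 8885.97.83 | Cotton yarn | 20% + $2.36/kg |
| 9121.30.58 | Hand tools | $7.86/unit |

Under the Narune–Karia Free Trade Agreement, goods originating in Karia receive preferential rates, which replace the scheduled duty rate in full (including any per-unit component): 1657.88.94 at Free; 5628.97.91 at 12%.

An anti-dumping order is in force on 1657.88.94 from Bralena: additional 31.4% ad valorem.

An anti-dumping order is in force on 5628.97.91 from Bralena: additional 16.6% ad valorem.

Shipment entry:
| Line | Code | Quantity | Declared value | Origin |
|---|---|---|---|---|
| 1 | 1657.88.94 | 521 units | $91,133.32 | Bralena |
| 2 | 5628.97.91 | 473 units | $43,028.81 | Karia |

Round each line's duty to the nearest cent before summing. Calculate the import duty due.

$59,296.65

Line 1 (1657.88.94, Bralena, 521 units, $91,133.32):
Base rate for 1657.88.94 is 28%.
1657.88.94 has an FTA preferential rate, but origin Bralena is not Karia; base rate stands.
Additional duty on 1657.88.94 from Bralena: +31.4%. Applied ad valorem rate: 28% + 31.4% = 59.4%.
Duty = $91,133.32 × 59.4% = $54,133.19.
Line 2 (5628.97.91, Karia, 473 units, $43,028.81):
Base rate for 5628.97.91 is 18% + $0.93/unit.
Origin Karia qualifies under the Narune–Karia agreement and 5628.97.91 is covered: preferential rate 12% applies instead.
The additional-duty order on 5628.97.91 targets Bralena, not Karia; it does not apply.
Duty = $43,028.81 × 12% = $5,163.46.
Total = $54,133.19 + $5,163.46 = $59,296.65.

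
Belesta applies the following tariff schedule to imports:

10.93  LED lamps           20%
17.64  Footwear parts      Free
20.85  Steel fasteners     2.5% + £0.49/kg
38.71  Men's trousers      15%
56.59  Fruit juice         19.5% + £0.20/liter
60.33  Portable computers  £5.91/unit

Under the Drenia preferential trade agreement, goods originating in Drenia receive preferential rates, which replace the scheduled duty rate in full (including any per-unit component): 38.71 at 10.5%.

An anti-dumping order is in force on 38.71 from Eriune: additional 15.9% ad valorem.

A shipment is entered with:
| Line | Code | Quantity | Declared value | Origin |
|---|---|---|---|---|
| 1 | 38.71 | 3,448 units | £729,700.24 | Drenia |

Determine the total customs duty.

Line 1 (38.71, Drenia, 3,448 units, £729,700.24):
Base rate for 38.71 is 15%.
Origin Drenia qualifies under the Belesta–Drenia agreement and 38.71 is covered: preferential rate 10.5% applies instead.
The additional-duty order on 38.71 targets Eriune, not Drenia; it does not apply.
Duty = £729,700.24 × 10.5% = £76,618.53.

£76,618.53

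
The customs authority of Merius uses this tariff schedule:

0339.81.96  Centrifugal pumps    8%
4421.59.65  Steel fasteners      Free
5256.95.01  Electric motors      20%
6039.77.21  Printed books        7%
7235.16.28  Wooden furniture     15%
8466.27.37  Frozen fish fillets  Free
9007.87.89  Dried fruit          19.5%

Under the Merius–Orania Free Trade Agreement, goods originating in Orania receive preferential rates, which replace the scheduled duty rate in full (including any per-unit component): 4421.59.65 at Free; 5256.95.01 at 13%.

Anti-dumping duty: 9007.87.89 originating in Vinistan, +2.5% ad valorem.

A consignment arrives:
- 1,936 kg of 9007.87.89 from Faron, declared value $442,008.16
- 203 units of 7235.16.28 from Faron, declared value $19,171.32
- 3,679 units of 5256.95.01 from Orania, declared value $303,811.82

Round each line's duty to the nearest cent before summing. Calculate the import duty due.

$128,562.83

Line 1 (9007.87.89, Faron, 1,936 kg, $442,008.16):
Base rate for 9007.87.89 is 19.5%.
The additional-duty order on 9007.87.89 targets Vinistan, not Faron; it does not apply.
Duty = $442,008.16 × 19.5% = $86,191.59.
Line 2 (7235.16.28, Faron, 203 units, $19,171.32):
Base rate for 7235.16.28 is 15%.
Duty = $19,171.32 × 15% = $2,875.70.
Line 3 (5256.95.01, Orania, 3,679 units, $303,811.82):
Base rate for 5256.95.01 is 20%.
Origin Orania qualifies under the Merius–Orania agreement and 5256.95.01 is covered: preferential rate 13% applies instead.
Duty = $303,811.82 × 13% = $39,495.54.
Total = $86,191.59 + $2,875.70 + $39,495.54 = $128,562.83.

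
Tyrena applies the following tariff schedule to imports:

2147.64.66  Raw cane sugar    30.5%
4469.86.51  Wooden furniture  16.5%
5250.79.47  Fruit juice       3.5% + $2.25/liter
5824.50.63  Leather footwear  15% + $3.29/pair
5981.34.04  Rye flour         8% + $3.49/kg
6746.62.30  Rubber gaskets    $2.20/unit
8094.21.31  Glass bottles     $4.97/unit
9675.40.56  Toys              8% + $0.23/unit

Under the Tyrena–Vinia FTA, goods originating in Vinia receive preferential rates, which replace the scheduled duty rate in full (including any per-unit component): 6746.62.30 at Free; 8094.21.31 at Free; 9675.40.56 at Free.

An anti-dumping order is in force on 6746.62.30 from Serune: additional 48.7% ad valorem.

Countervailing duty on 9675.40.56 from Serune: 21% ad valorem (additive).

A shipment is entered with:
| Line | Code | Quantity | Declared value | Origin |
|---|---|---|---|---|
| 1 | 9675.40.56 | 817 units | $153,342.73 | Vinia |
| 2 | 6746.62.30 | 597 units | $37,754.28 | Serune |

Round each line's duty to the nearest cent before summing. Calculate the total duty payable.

$19,699.73

Line 1 (9675.40.56, Vinia, 817 units, $153,342.73):
Base rate for 9675.40.56 is 8% + $0.23/unit.
Origin Vinia qualifies under the Tyrena–Vinia agreement and 9675.40.56 is covered: preferential rate Free applies instead.
The additional-duty order on 9675.40.56 targets Serune, not Vinia; it does not apply.
Duty = $153,342.73 × 0% = $0.00.
Line 2 (6746.62.30, Serune, 597 units, $37,754.28):
Base rate for 6746.62.30 is $2.20/unit.
6746.62.30 has an FTA preferential rate, but origin Serune is not Vinia; base rate stands.
Additional duty on 6746.62.30 from Serune: +48.7% ad valorem. Applied ad valorem rate = 48.7%.
Duty = $37,754.28 × 48.7% + 597 × $2.20 = $19,699.73.
Total = $0.00 + $19,699.73 = $19,699.73.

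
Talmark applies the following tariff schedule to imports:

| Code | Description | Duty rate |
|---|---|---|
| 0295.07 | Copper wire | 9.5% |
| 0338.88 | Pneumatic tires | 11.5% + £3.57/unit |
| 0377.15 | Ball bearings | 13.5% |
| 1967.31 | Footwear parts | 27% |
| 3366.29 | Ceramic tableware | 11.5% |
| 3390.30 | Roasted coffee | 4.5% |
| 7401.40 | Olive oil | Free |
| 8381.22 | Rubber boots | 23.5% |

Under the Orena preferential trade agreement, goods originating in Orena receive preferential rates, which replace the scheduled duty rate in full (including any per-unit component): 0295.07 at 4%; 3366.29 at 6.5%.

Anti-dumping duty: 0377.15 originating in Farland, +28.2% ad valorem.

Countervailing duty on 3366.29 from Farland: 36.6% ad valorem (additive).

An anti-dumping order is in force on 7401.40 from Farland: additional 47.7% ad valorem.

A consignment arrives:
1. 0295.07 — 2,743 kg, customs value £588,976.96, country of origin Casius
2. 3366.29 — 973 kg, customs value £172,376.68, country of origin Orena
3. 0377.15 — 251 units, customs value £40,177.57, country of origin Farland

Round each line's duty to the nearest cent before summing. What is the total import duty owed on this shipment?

£83,911.34

Line 1 (0295.07, Casius, 2,743 kg, £588,976.96):
Base rate for 0295.07 is 9.5%.
0295.07 has an FTA preferential rate, but origin Casius is not Orena; base rate stands.
Duty = £588,976.96 × 9.5% = £55,952.81.
Line 2 (3366.29, Orena, 973 kg, £172,376.68):
Base rate for 3366.29 is 11.5%.
Origin Orena qualifies under the Talmark–Orena agreement and 3366.29 is covered: preferential rate 6.5% applies instead.
The additional-duty order on 3366.29 targets Farland, not Orena; it does not apply.
Duty = £172,376.68 × 6.5% = £11,204.48.
Line 3 (0377.15, Farland, 251 units, £40,177.57):
Base rate for 0377.15 is 13.5%.
Additional duty on 0377.15 from Farland: +28.2%. Applied ad valorem rate: 13.5% + 28.2% = 41.7%.
Duty = £40,177.57 × 41.7% = £16,754.05.
Total = £55,952.81 + £11,204.48 + £16,754.05 = £83,911.34.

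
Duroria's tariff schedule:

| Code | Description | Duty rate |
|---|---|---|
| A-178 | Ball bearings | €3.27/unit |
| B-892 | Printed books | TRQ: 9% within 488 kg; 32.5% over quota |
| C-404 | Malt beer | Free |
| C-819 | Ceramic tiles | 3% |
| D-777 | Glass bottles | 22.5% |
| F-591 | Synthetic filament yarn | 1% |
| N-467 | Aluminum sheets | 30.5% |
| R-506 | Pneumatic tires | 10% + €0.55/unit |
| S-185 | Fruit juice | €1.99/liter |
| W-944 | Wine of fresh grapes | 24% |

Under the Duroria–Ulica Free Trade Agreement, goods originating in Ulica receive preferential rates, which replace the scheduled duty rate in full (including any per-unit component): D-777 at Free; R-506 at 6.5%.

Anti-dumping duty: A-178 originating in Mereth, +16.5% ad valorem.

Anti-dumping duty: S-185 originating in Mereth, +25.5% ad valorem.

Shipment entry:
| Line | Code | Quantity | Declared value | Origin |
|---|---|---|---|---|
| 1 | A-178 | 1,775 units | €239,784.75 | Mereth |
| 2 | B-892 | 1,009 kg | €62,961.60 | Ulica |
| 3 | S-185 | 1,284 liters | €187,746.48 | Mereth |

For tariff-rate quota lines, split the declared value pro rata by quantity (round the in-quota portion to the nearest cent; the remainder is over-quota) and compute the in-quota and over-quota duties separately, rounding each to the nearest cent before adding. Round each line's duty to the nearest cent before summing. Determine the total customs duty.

€109,105.73

Line 1 (A-178, Mereth, 1,775 units, €239,784.75):
Base rate for A-178 is €3.27/unit.
Additional duty on A-178 from Mereth: +16.5% ad valorem. Applied ad valorem rate = 16.5%.
Duty = €239,784.75 × 16.5% + 1,775 × €3.27 = €45,368.73.
Line 2 (B-892, Ulica, 1,009 kg, €62,961.60):
Code B-892 is under a tariff-rate quota (threshold 488 kg). In-quota: 488 kg at 9%; over-quota: 521 kg at 32.5%.
Pro-rata value split: in-quota = €62,961.60 × 488/1,009 = €30,451.20; over-quota = €62,961.60 − €30,451.20 = €32,510.40.
In-quota duty = €30,451.20 × 9% = €2,740.61. Over-quota duty = €32,510.40 × 32.5% = €10,565.88.
Line duty = €2,740.61 + €10,565.88 = €13,306.49.
Line 3 (S-185, Mereth, 1,284 liters, €187,746.48):
Base rate for S-185 is €1.99/liter.
Additional duty on S-185 from Mereth: +25.5% ad valorem. Applied ad valorem rate = 25.5%.
Duty = €187,746.48 × 25.5% + 1,284 × €1.99 = €50,430.51.
Total = €45,368.73 + €13,306.49 + €50,430.51 = €109,105.73.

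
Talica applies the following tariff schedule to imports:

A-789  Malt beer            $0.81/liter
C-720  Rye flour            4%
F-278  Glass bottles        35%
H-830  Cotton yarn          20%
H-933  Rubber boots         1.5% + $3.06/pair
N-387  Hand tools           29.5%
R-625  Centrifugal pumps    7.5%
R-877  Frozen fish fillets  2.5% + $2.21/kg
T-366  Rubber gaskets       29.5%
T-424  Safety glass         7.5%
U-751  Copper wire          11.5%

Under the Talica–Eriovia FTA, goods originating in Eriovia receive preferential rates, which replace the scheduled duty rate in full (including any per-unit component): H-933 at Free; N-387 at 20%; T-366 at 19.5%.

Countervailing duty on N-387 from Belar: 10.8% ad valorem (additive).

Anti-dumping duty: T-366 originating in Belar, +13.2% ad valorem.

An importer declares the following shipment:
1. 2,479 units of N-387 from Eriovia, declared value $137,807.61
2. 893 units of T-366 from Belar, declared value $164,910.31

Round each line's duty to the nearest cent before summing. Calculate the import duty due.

$97,978.22

Line 1 (N-387, Eriovia, 2,479 units, $137,807.61):
Base rate for N-387 is 29.5%.
Origin Eriovia qualifies under the Talica–Eriovia agreement and N-387 is covered: preferential rate 20% applies instead.
The additional-duty order on N-387 targets Belar, not Eriovia; it does not apply.
Duty = $137,807.61 × 20% = $27,561.52.
Line 2 (T-366, Belar, 893 units, $164,910.31):
Base rate for T-366 is 29.5%.
T-366 has an FTA preferential rate, but origin Belar is not Eriovia; base rate stands.
Additional duty on T-366 from Belar: +13.2%. Applied ad valorem rate: 29.5% + 13.2% = 42.7%.
Duty = $164,910.31 × 42.7% = $70,416.70.
Total = $27,561.52 + $70,416.70 = $97,978.22.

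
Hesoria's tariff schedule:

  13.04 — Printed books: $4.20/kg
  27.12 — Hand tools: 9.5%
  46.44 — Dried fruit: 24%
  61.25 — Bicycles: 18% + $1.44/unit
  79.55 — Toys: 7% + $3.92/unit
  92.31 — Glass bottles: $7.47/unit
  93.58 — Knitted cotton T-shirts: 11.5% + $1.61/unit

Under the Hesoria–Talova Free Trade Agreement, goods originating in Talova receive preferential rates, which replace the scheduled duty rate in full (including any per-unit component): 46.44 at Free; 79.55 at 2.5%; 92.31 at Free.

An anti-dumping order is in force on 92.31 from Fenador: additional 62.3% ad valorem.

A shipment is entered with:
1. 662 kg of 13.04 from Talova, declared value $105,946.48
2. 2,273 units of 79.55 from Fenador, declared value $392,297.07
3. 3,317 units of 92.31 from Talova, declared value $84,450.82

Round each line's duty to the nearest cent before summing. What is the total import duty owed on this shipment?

Line 1 (13.04, Talova, 662 kg, $105,946.48):
Base rate for 13.04 is $4.20/kg.
Origin Talova is the FTA partner but 13.04 is not on the preference list; base rate stands.
Duty = 662 × $4.20 = $2,780.40.
Line 2 (79.55, Fenador, 2,273 units, $392,297.07):
Base rate for 79.55 is 7% + $3.92/unit.
79.55 has an FTA preferential rate, but origin Fenador is not Talova; base rate stands.
Duty = $392,297.07 × 7% + 2,273 × $3.92 = $36,370.95.
Line 3 (92.31, Talova, 3,317 units, $84,450.82):
Base rate for 92.31 is $7.47/unit.
Origin Talova qualifies under the Hesoria–Talova agreement and 92.31 is covered: preferential rate Free applies instead.
The additional-duty order on 92.31 targets Fenador, not Talova; it does not apply.
Duty = $84,450.82 × 0% = $0.00.
Total = $2,780.40 + $36,370.95 + $0.00 = $39,151.35.

$39,151.35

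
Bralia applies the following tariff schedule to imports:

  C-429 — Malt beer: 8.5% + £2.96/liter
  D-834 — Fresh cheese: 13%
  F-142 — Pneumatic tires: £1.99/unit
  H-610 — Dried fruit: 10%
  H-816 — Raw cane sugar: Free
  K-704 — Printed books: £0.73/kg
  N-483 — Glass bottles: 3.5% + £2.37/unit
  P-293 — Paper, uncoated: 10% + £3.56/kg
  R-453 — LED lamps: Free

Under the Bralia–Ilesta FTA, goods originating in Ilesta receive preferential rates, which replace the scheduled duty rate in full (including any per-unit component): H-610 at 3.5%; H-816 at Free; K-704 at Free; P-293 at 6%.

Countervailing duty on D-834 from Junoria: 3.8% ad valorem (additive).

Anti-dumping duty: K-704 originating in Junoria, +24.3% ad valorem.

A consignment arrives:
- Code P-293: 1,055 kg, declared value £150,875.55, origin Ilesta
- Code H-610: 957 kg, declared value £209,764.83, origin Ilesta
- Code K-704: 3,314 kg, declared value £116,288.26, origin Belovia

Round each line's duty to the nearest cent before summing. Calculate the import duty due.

£18,813.52

Line 1 (P-293, Ilesta, 1,055 kg, £150,875.55):
Base rate for P-293 is 10% + £3.56/kg.
Origin Ilesta qualifies under the Bralia–Ilesta agreement and P-293 is covered: preferential rate 6% applies instead.
Duty = £150,875.55 × 6% = £9,052.53.
Line 2 (H-610, Ilesta, 957 kg, £209,764.83):
Base rate for H-610 is 10%.
Origin Ilesta qualifies under the Bralia–Ilesta agreement and H-610 is covered: preferential rate 3.5% applies instead.
Duty = £209,764.83 × 3.5% = £7,341.77.
Line 3 (K-704, Belovia, 3,314 kg, £116,288.26):
Base rate for K-704 is £0.73/kg.
K-704 has an FTA preferential rate, but origin Belovia is not Ilesta; base rate stands.
The additional-duty order on K-704 targets Junoria, not Belovia; it does not apply.
Duty = 3,314 × £0.73 = £2,419.22.
Total = £9,052.53 + £7,341.77 + £2,419.22 = £18,813.52.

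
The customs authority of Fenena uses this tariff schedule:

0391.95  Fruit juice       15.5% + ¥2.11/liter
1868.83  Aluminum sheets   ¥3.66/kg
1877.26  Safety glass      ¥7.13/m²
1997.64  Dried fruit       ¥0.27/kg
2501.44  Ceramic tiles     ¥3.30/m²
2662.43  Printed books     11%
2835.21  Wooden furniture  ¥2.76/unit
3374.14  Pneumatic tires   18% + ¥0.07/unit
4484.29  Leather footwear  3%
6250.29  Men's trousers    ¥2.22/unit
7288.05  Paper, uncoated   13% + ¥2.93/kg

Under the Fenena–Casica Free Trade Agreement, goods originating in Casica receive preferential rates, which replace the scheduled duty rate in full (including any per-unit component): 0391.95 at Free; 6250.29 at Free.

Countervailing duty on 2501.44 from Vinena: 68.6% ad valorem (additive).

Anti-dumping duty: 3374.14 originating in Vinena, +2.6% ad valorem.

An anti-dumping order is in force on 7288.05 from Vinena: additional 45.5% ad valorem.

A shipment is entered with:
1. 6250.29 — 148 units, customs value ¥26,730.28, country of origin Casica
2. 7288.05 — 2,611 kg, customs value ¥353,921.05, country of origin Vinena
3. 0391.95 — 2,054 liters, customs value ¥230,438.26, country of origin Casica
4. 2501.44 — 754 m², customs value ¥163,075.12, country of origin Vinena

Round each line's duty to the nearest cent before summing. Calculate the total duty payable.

¥329,051.77

Line 1 (6250.29, Casica, 148 units, ¥26,730.28):
Base rate for 6250.29 is ¥2.22/unit.
Origin Casica qualifies under the Fenena–Casica agreement and 6250.29 is covered: preferential rate Free applies instead.
Duty = ¥26,730.28 × 0% = ¥0.00.
Line 2 (7288.05, Vinena, 2,611 kg, ¥353,921.05):
Base rate for 7288.05 is 13% + ¥2.93/kg.
Additional duty on 7288.05 from Vinena: +45.5%. Applied ad valorem rate: 13% + 45.5% = 58.5%.
Duty = ¥353,921.05 × 58.5% + 2,611 × ¥2.93 = ¥214,694.04.
Line 3 (0391.95, Casica, 2,054 liters, ¥230,438.26):
Base rate for 0391.95 is 15.5% + ¥2.11/liter.
Origin Casica qualifies under the Fenena–Casica agreement and 0391.95 is covered: preferential rate Free applies instead.
Duty = ¥230,438.26 × 0% = ¥0.00.
Line 4 (2501.44, Vinena, 754 m², ¥163,075.12):
Base rate for 2501.44 is ¥3.30/m².
Additional duty on 2501.44 from Vinena: +68.6% ad valorem. Applied ad valorem rate = 68.6%.
Duty = ¥163,075.12 × 68.6% + 754 × ¥3.30 = ¥114,357.73.
Total = ¥0.00 + ¥214,694.04 + ¥0.00 + ¥114,357.73 = ¥329,051.77.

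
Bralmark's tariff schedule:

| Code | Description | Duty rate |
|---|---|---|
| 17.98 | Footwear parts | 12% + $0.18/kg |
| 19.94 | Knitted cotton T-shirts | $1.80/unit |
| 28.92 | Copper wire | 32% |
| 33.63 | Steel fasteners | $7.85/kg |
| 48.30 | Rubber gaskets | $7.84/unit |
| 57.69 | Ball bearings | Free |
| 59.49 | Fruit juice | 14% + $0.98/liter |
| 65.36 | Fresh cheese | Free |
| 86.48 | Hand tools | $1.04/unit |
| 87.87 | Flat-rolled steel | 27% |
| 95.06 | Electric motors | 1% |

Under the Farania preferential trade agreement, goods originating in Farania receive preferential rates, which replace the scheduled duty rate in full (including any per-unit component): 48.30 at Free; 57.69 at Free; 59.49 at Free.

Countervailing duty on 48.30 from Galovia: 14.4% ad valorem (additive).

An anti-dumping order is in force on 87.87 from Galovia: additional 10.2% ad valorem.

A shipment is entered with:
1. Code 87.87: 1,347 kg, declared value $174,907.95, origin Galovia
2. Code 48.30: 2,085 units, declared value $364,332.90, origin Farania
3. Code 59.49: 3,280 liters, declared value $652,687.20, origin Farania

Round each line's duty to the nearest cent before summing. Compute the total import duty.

Line 1 (87.87, Galovia, 1,347 kg, $174,907.95):
Base rate for 87.87 is 27%.
Additional duty on 87.87 from Galovia: +10.2%. Applied ad valorem rate: 27% + 10.2% = 37.2%.
Duty = $174,907.95 × 37.2% = $65,065.76.
Line 2 (48.30, Farania, 2,085 units, $364,332.90):
Base rate for 48.30 is $7.84/unit.
Origin Farania qualifies under the Bralmark–Farania agreement and 48.30 is covered: preferential rate Free applies instead.
The additional-duty order on 48.30 targets Galovia, not Farania; it does not apply.
Duty = $364,332.90 × 0% = $0.00.
Line 3 (59.49, Farania, 3,280 liters, $652,687.20):
Base rate for 59.49 is 14% + $0.98/liter.
Origin Farania qualifies under the Bralmark–Farania agreement and 59.49 is covered: preferential rate Free applies instead.
Duty = $652,687.20 × 0% = $0.00.
Total = $65,065.76 + $0.00 + $0.00 = $65,065.76.

$65,065.76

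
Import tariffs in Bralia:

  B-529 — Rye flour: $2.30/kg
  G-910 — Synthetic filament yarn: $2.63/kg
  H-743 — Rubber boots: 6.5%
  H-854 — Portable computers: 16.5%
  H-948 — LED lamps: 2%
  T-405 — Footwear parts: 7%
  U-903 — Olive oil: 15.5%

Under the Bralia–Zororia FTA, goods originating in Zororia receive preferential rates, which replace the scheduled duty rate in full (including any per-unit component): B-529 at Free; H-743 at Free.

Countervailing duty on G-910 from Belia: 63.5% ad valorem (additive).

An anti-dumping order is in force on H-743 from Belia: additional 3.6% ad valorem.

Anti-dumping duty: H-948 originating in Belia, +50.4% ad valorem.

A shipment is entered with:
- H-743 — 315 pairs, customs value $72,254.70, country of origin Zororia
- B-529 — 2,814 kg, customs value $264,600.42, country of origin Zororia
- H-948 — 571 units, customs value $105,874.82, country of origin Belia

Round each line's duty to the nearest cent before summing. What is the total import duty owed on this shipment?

$55,478.41

Line 1 (H-743, Zororia, 315 pairs, $72,254.70):
Base rate for H-743 is 6.5%.
Origin Zororia qualifies under the Bralia–Zororia agreement and H-743 is covered: preferential rate Free applies instead.
The additional-duty order on H-743 targets Belia, not Zororia; it does not apply.
Duty = $72,254.70 × 0% = $0.00.
Line 2 (B-529, Zororia, 2,814 kg, $264,600.42):
Base rate for B-529 is $2.30/kg.
Origin Zororia qualifies under the Bralia–Zororia agreement and B-529 is covered: preferential rate Free applies instead.
Duty = $264,600.42 × 0% = $0.00.
Line 3 (H-948, Belia, 571 units, $105,874.82):
Base rate for H-948 is 2%.
Additional duty on H-948 from Belia: +50.4%. Applied ad valorem rate: 2% + 50.4% = 52.4%.
Duty = $105,874.82 × 52.4% = $55,478.41.
Total = $0.00 + $0.00 + $55,478.41 = $55,478.41.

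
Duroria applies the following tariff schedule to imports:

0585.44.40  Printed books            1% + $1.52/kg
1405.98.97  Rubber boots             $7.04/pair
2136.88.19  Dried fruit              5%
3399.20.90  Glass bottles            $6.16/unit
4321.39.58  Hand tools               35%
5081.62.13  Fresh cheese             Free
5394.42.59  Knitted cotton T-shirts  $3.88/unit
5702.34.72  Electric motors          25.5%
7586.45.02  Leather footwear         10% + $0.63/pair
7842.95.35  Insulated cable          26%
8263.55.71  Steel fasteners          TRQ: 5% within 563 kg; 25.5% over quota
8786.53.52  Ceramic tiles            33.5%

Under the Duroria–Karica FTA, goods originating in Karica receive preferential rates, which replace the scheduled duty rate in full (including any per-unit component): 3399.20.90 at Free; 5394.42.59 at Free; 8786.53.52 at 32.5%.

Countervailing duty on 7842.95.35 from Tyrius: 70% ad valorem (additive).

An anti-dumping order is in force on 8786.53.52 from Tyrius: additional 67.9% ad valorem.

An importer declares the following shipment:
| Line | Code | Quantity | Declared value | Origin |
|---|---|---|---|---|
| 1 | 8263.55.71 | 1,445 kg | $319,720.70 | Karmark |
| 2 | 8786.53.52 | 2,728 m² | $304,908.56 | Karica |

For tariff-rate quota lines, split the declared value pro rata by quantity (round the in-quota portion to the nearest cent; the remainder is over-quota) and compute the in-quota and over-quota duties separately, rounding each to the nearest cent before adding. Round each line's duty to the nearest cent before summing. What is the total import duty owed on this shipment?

Line 1 (8263.55.71, Karmark, 1,445 kg, $319,720.70):
Code 8263.55.71 is under a tariff-rate quota (threshold 563 kg). In-quota: 563 kg at 5%; over-quota: 882 kg at 25.5%.
Pro-rata value split: in-quota = $319,720.70 × 563/1,445 = $124,569.38; over-quota = $319,720.70 − $124,569.38 = $195,151.32.
In-quota duty = $124,569.38 × 5% = $6,228.47. Over-quota duty = $195,151.32 × 25.5% = $49,763.59.
Line duty = $6,228.47 + $49,763.59 = $55,992.06.
Line 2 (8786.53.52, Karica, 2,728 m², $304,908.56):
Base rate for 8786.53.52 is 33.5%.
Origin Karica qualifies under the Duroria–Karica agreement and 8786.53.52 is covered: preferential rate 32.5% applies instead.
The additional-duty order on 8786.53.52 targets Tyrius, not Karica; it does not apply.
Duty = $304,908.56 × 32.5% = $99,095.28.
Total = $55,992.06 + $99,095.28 = $155,087.34.

$155,087.34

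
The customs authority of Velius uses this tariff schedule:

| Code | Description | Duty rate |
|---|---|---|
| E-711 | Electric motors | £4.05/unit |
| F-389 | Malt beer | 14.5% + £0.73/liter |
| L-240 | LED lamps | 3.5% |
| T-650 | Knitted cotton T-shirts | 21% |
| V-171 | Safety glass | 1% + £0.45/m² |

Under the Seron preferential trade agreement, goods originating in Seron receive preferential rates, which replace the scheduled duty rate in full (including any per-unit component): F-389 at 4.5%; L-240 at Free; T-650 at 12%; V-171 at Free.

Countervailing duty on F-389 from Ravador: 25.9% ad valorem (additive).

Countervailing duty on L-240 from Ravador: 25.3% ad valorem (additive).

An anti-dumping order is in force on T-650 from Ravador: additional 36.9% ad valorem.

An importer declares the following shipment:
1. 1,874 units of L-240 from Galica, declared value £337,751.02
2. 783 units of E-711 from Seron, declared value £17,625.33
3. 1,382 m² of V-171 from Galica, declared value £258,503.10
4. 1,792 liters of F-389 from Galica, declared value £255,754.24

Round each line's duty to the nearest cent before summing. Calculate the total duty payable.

Line 1 (L-240, Galica, 1,874 units, £337,751.02):
Base rate for L-240 is 3.5%.
L-240 has an FTA preferential rate, but origin Galica is not Seron; base rate stands.
The additional-duty order on L-240 targets Ravador, not Galica; it does not apply.
Duty = £337,751.02 × 3.5% = £11,821.29.
Line 2 (E-711, Seron, 783 units, £17,625.33):
Base rate for E-711 is £4.05/unit.
Origin Seron is the FTA partner but E-711 is not on the preference list; base rate stands.
Duty = 783 × £4.05 = £3,171.15.
Line 3 (V-171, Galica, 1,382 m², £258,503.10):
Base rate for V-171 is 1% + £0.45/m².
V-171 has an FTA preferential rate, but origin Galica is not Seron; base rate stands.
Duty = £258,503.10 × 1% + 1,382 × £0.45 = £3,206.93.
Line 4 (F-389, Galica, 1,792 liters, £255,754.24):
Base rate for F-389 is 14.5% + £0.73/liter.
F-389 has an FTA preferential rate, but origin Galica is not Seron; base rate stands.
The additional-duty order on F-389 targets Ravador, not Galica; it does not apply.
Duty = £255,754.24 × 14.5% + 1,792 × £0.73 = £38,392.52.
Total = £11,821.29 + £3,171.15 + £3,206.93 + £38,392.52 = £56,591.89.

£56,591.89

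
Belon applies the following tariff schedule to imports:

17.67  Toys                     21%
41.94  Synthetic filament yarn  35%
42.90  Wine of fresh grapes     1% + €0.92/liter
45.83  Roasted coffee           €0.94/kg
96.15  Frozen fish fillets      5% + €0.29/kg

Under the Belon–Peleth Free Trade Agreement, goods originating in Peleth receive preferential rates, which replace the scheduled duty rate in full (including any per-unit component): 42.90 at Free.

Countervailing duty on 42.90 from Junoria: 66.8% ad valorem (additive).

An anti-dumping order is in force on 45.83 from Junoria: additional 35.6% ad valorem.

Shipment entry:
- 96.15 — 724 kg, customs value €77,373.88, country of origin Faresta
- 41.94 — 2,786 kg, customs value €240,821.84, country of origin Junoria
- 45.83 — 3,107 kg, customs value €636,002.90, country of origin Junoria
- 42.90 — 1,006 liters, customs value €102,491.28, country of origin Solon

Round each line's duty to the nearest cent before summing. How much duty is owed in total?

€319,654.33

Line 1 (96.15, Faresta, 724 kg, €77,373.88):
Base rate for 96.15 is 5% + €0.29/kg.
Duty = €77,373.88 × 5% + 724 × €0.29 = €4,078.65.
Line 2 (41.94, Junoria, 2,786 kg, €240,821.84):
Base rate for 41.94 is 35%.
Duty = €240,821.84 × 35% = €84,287.64.
Line 3 (45.83, Junoria, 3,107 kg, €636,002.90):
Base rate for 45.83 is €0.94/kg.
Additional duty on 45.83 from Junoria: +35.6% ad valorem. Applied ad valorem rate = 35.6%.
Duty = €636,002.90 × 35.6% + 3,107 × €0.94 = €229,337.61.
Line 4 (42.90, Solon, 1,006 liters, €102,491.28):
Base rate for 42.90 is 1% + €0.92/liter.
42.90 has an FTA preferential rate, but origin Solon is not Peleth; base rate stands.
The additional-duty order on 42.90 targets Junoria, not Solon; it does not apply.
Duty = €102,491.28 × 1% + 1,006 × €0.92 = €1,950.43.
Total = €4,078.65 + €84,287.64 + €229,337.61 + €1,950.43 = €319,654.33.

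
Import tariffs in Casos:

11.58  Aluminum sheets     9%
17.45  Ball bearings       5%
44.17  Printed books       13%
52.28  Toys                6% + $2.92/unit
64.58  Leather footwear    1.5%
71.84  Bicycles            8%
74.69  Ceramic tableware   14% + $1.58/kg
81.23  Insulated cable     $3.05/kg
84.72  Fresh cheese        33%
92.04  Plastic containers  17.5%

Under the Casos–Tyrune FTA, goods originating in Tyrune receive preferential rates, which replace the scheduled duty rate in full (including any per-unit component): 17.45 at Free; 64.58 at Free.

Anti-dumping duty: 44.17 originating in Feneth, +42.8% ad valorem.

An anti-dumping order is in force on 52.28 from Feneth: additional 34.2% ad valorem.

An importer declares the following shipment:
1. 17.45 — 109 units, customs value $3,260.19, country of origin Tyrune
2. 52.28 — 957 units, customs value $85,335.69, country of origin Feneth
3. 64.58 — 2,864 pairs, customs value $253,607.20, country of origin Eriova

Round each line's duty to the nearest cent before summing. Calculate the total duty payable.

Line 1 (17.45, Tyrune, 109 units, $3,260.19):
Base rate for 17.45 is 5%.
Origin Tyrune qualifies under the Casos–Tyrune agreement and 17.45 is covered: preferential rate Free applies instead.
Duty = $3,260.19 × 0% = $0.00.
Line 2 (52.28, Feneth, 957 units, $85,335.69):
Base rate for 52.28 is 6% + $2.92/unit.
Additional duty on 52.28 from Feneth: +34.2%. Applied ad valorem rate: 6% + 34.2% = 40.2%.
Duty = $85,335.69 × 40.2% + 957 × $2.92 = $37,099.39.
Line 3 (64.58, Eriova, 2,864 pairs, $253,607.20):
Base rate for 64.58 is 1.5%.
64.58 has an FTA preferential rate, but origin Eriova is not Tyrune; base rate stands.
Duty = $253,607.20 × 1.5% = $3,804.11.
Total = $0.00 + $37,099.39 + $3,804.11 = $40,903.50.

$40,903.50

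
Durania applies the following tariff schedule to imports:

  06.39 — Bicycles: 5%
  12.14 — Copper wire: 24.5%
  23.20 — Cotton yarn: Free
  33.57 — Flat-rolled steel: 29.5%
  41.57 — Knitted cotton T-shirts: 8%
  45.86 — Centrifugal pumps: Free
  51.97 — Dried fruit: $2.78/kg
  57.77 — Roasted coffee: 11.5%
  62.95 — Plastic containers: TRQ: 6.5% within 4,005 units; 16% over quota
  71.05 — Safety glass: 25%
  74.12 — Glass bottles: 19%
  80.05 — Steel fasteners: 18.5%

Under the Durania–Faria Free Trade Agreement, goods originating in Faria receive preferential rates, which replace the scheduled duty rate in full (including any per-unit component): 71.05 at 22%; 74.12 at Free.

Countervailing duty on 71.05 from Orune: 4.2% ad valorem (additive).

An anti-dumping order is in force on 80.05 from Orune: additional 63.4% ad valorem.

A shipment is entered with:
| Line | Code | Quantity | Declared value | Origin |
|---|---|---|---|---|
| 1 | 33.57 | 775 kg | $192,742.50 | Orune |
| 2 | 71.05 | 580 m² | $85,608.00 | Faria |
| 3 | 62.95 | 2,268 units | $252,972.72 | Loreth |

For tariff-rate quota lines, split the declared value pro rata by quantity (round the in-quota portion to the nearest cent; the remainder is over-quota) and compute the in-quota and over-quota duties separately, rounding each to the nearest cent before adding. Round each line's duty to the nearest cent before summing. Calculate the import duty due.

Line 1 (33.57, Orune, 775 kg, $192,742.50):
Base rate for 33.57 is 29.5%.
Duty = $192,742.50 × 29.5% = $56,859.04.
Line 2 (71.05, Faria, 580 m², $85,608.00):
Base rate for 71.05 is 25%.
Origin Faria qualifies under the Durania–Faria agreement and 71.05 is covered: preferential rate 22% applies instead.
The additional-duty order on 71.05 targets Orune, not Faria; it does not apply.
Duty = $85,608.00 × 22% = $18,833.76.
Line 3 (62.95, Loreth, 2,268 units, $252,972.72):
Code 62.95 is under a tariff-rate quota (threshold 4,005 units). Quantity 2,268 units is within the quota, so the in-quota rate 6.5% applies to the full value.
Duty = $252,972.72 × 6.5% = $16,443.23.
Total = $56,859.04 + $18,833.76 + $16,443.23 = $92,136.03.

$92,136.03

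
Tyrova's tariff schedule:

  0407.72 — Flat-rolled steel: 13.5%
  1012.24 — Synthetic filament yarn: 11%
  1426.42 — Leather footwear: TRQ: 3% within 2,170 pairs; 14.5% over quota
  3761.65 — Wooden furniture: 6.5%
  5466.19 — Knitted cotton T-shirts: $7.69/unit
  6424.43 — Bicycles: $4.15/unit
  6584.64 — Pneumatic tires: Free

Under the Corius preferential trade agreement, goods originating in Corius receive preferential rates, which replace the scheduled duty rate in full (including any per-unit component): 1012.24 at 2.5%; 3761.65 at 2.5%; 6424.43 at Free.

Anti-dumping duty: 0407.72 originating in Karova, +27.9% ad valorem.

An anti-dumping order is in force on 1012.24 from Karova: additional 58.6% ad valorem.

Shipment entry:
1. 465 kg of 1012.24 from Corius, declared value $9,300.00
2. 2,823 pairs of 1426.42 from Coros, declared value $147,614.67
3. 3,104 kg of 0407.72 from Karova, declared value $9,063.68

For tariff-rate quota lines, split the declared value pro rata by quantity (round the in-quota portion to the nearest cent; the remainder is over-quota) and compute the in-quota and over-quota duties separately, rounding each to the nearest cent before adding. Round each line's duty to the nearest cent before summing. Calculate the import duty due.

Line 1 (1012.24, Corius, 465 kg, $9,300.00):
Base rate for 1012.24 is 11%.
Origin Corius qualifies under the Tyrova–Corius agreement and 1012.24 is covered: preferential rate 2.5% applies instead.
The additional-duty order on 1012.24 targets Karova, not Corius; it does not apply.
Duty = $9,300.00 × 2.5% = $232.50.
Line 2 (1426.42, Coros, 2,823 pairs, $147,614.67):
Code 1426.42 is under a tariff-rate quota (threshold 2,170 pairs). In-quota: 2,170 pairs at 3%; over-quota: 653 pairs at 14.5%.
Pro-rata value split: in-quota = $147,614.67 × 2,170/2,823 = $113,469.30; over-quota = $147,614.67 − $113,469.30 = $34,145.37.
In-quota duty = $113,469.30 × 3% = $3,404.08. Over-quota duty = $34,145.37 × 14.5% = $4,951.08.
Line duty = $3,404.08 + $4,951.08 = $8,355.16.
Line 3 (0407.72, Karova, 3,104 kg, $9,063.68):
Base rate for 0407.72 is 13.5%.
Additional duty on 0407.72 from Karova: +27.9%. Applied ad valorem rate: 13.5% + 27.9% = 41.4%.
Duty = $9,063.68 × 41.4% = $3,752.36.
Total = $232.50 + $8,355.16 + $3,752.36 = $12,340.02.

$12,340.02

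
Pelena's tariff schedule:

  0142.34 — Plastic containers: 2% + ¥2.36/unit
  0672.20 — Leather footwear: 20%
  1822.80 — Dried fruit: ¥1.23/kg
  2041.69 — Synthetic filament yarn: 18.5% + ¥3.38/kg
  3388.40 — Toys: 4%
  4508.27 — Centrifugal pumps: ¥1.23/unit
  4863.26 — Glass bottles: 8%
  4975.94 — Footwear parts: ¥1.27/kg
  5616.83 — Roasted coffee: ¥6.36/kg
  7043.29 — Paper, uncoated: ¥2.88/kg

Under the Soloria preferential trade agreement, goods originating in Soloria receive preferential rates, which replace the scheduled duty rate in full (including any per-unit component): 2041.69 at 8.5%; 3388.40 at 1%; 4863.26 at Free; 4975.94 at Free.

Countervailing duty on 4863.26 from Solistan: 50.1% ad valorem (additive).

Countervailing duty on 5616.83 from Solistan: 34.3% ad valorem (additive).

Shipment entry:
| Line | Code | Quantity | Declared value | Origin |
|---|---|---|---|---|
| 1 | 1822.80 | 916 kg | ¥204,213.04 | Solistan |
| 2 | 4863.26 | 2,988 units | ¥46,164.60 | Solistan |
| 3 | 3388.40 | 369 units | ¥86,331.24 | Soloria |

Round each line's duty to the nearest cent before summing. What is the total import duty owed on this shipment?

Line 1 (1822.80, Solistan, 916 kg, ¥204,213.04):
Base rate for 1822.80 is ¥1.23/kg.
Duty = 916 × ¥1.23 = ¥1,126.68.
Line 2 (4863.26, Solistan, 2,988 units, ¥46,164.60):
Base rate for 4863.26 is 8%.
4863.26 has an FTA preferential rate, but origin Solistan is not Soloria; base rate stands.
Additional duty on 4863.26 from Solistan: +50.1%. Applied ad valorem rate: 8% + 50.1% = 58.1%.
Duty = ¥46,164.60 × 58.1% = ¥26,821.63.
Line 3 (3388.40, Soloria, 369 units, ¥86,331.24):
Base rate for 3388.40 is 4%.
Origin Soloria qualifies under the Pelena–Soloria agreement and 3388.40 is covered: preferential rate 1% applies instead.
Duty = ¥86,331.24 × 1% = ¥863.31.
Total = ¥1,126.68 + ¥26,821.63 + ¥863.31 = ¥28,811.62.

¥28,811.62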